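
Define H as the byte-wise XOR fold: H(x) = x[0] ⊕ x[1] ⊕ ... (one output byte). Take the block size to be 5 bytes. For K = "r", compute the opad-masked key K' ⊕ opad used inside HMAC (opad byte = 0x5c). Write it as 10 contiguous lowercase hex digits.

2e5c5c5c5c

Key "r" = 72 is 1 byte ≤ B = 5; zero-pad to 5 bytes: K' = 72 00 00 00 00.
XOR each byte with 0x5c: 72⊕5c=2e, 00⊕5c=5c, 00⊕5c=5c, 00⊕5c=5c, 00⊕5c=5c.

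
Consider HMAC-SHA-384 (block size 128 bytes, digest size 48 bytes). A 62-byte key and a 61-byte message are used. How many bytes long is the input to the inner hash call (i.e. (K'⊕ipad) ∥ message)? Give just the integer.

189

Key is 62 ≤ 128 bytes, zero-padded: |K'| = 128.
Inner input = (K'⊕ipad) ∥ m → 128 + 61 = 189 bytes.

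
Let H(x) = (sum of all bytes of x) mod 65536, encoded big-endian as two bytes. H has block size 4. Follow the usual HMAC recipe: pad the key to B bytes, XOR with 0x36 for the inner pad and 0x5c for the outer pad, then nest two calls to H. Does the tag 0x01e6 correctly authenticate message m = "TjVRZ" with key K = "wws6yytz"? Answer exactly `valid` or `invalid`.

valid

Key "wws6yytz" = 77 77 73 36 79 79 74 7a is 8 bytes > B = 4, so hash it first: H(key) = 03 77, then zero-pad to 4 bytes: K' = 03 77 00 00.
K' ⊕ ipad = 35 41 36 36; K' ⊕ opad = 5f 2b 5c 5c.
Inner hash: sum = 53+65+54+54+84+106+86+82+90 = 674 → 02 a2.
Outer hash (recomputed tag): sum = 95+43+92+92+2+162 = 486 → 01 e6.
Recomputed tag = 01e6; claimed = 01e6 → match.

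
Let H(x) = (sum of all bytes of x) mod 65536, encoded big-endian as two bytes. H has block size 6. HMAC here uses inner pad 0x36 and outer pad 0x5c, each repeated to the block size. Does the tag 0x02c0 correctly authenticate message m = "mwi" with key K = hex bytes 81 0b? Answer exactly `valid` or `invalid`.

valid

Key hex bytes 81 0b is 2 bytes ≤ B = 6; zero-pad to 6 bytes: K' = 81 0b 00 00 00 00.
K' ⊕ ipad = b7 3d 36 36 36 36; K' ⊕ opad = dd 57 5c 5c 5c 5c.
Inner hash: sum = 183+61+54+54+54+54+109+119+105 = 793 → 03 19.
Outer hash (recomputed tag): sum = 221+87+92+92+92+92+3+25 = 704 → 02 c0.
Recomputed tag = 02c0; claimed = 02c0 → match.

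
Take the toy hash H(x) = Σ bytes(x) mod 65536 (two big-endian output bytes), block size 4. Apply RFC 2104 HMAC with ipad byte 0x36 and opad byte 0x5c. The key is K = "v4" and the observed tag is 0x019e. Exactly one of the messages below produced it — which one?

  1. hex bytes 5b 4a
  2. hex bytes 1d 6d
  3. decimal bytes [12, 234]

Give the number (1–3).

Key "v4" = 76 34 is 2 bytes ≤ B = 4; zero-pad to 4 bytes: K' = 76 34 00 00.
K' ⊕ ipad = 40 02 36 36; K' ⊕ opad = 2a 68 5c 5c.
m1: inner = H(40 02 36 36 5b 4a) = 01 53; tag = H(2a 68 5c 5c 01 53) = 019e ← matches
m2: inner = H(40 02 36 36 1d 6d) = 01 38; tag = H(2a 68 5c 5c 01 38) = 0183
m3: inner = H(40 02 36 36 0c ea) = 01 a4; tag = H(2a 68 5c 5c 01 a4) = 01ef

1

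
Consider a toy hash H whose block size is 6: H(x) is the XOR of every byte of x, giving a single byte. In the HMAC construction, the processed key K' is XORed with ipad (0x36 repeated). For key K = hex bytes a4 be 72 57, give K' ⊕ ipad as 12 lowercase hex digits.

Key hex bytes a4 be 72 57 is 4 bytes ≤ B = 6; zero-pad to 6 bytes: K' = a4 be 72 57 00 00.
XOR each byte with 0x36: a4⊕36=92, be⊕36=88, 72⊕36=44, 57⊕36=61, 00⊕36=36, 00⊕36=36.

928844613636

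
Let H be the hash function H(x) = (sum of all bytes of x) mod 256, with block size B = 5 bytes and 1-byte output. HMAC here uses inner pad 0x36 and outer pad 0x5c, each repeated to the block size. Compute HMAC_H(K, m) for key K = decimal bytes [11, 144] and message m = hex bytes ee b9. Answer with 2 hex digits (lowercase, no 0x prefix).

63

Key decimal bytes [11, 144] = 0b 90 is 2 bytes ≤ B = 5; zero-pad to 5 bytes: K' = 0b 90 00 00 00.
K' ⊕ ipad = 3d a6 36 36 36.  K' ⊕ opad = 57 cc 5c 5c 5c.
Inner input = (K'⊕ipad) ∥ m = 3d a6 36 36 36 ∥ ee b9.
Inner hash: sum = 61+166+54+54+54+238+185 = 812; mod 256 = 44 → 2c.
Outer input = (K'⊕opad) ∥ inner = 57 cc 5c 5c 5c ∥ 2c.
Outer hash (tag): sum = 87+204+92+92+92+44 = 611; mod 256 = 99 → 63.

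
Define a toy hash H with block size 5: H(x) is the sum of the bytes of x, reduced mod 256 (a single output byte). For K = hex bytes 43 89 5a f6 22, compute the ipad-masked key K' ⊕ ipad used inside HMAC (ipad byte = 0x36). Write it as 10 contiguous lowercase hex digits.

Key hex bytes 43 89 5a f6 22 is exactly B = 5 bytes: K' = 43 89 5a f6 22.
XOR each byte with 0x36: 43⊕36=75, 89⊕36=bf, 5a⊕36=6c, f6⊕36=c0, 22⊕36=14.

75bf6cc014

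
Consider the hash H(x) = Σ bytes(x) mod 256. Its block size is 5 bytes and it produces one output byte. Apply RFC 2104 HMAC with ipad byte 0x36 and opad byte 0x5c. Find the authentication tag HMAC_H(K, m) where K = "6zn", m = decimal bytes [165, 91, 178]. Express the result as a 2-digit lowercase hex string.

3c

Key "6zn" = 36 7a 6e is 3 bytes ≤ B = 5; zero-pad to 5 bytes: K' = 36 7a 6e 00 00.
K' ⊕ ipad = 00 4c 58 36 36.  K' ⊕ opad = 6a 26 32 5c 5c.
Inner input = (K'⊕ipad) ∥ m = 00 4c 58 36 36 ∥ a5 5b b2.
Inner hash: sum = 0+76+88+54+54+165+91+178 = 706; mod 256 = 194 → c2.
Outer input = (K'⊕opad) ∥ inner = 6a 26 32 5c 5c ∥ c2.
Outer hash (tag): sum = 106+38+50+92+92+194 = 572; mod 256 = 60 → 3c.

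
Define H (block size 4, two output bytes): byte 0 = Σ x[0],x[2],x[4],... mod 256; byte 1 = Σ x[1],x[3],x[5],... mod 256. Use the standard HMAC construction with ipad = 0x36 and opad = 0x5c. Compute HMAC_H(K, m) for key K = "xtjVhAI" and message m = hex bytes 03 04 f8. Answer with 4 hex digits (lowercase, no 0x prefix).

Key "xtjVhAI" = 78 74 6a 56 68 41 49 is 7 bytes > B = 4, so hash it first: H(key) = 93 0b, then zero-pad to 4 bytes: K' = 93 0b 00 00.
K' ⊕ ipad = a5 3d 36 36.  K' ⊕ opad = cf 57 5c 5c.
Inner input = (K'⊕ipad) ∥ m = a5 3d 36 36 ∥ 03 04 f8.
Inner hash: even-index sum = 470 mod 256 = 214; odd-index sum = 119 mod 256 = 119 → d6 77.
Outer input = (K'⊕opad) ∥ inner = cf 57 5c 5c ∥ d6 77.
Outer hash (tag): even-index sum = 513 mod 256 = 1; odd-index sum = 298 mod 256 = 42 → 01 2a.

012a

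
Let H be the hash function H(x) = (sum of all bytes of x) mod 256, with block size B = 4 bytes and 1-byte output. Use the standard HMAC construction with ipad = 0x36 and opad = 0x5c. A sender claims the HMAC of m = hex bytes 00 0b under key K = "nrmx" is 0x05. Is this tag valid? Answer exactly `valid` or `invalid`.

valid

Key "nrmx" = 6e 72 6d 78 is exactly B = 4 bytes: K' = 6e 72 6d 78.
K' ⊕ ipad = 58 44 5b 4e; K' ⊕ opad = 32 2e 31 24.
Inner hash: sum = 88+68+91+78+0+11 = 336; mod 256 = 80 → 50.
Outer hash (recomputed tag): sum = 50+46+49+36+80 = 261; mod 256 = 5 → 05.
Recomputed tag = 05; claimed = 05 → match.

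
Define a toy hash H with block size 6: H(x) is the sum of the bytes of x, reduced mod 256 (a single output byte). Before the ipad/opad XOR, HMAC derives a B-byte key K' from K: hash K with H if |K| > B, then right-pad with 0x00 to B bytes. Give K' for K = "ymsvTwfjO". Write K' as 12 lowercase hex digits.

|K| = 9 > B = 6, so first hash the key.
H(K): sum = 121+109+115+118+84+119+102+106+79 = 953; mod 256 = 185 → b9.
Zero-pad H(K) = b9 to 6 bytes: K' = b9 00 00 00 00 00.

b90000000000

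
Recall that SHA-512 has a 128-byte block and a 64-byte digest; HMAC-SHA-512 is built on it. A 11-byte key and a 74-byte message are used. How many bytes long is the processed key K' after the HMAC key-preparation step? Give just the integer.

128

Key is 11 ≤ 128 bytes, zero-padded: |K'| = 128.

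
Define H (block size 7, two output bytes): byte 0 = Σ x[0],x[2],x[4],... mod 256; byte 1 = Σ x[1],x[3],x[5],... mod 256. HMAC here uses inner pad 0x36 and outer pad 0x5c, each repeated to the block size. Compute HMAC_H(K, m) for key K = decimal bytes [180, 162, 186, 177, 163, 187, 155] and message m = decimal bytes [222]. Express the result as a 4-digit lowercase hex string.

Key decimal bytes [180, 162, 186, 177, 163, 187, 155] = b4 a2 ba b1 a3 bb 9b is exactly B = 7 bytes: K' = b4 a2 ba b1 a3 bb 9b.
K' ⊕ ipad = 82 94 8c 87 95 8d ad.  K' ⊕ opad = e8 fe e6 ed ff e7 c7.
Inner input = (K'⊕ipad) ∥ m = 82 94 8c 87 95 8d ad ∥ de.
Inner hash: even-index sum = 592 mod 256 = 80; odd-index sum = 646 mod 256 = 134 → 50 86.
Outer input = (K'⊕opad) ∥ inner = e8 fe e6 ed ff e7 c7 ∥ 50 86.
Outer hash (tag): even-index sum = 1050 mod 256 = 26; odd-index sum = 802 mod 256 = 34 → 1a 22.

1a22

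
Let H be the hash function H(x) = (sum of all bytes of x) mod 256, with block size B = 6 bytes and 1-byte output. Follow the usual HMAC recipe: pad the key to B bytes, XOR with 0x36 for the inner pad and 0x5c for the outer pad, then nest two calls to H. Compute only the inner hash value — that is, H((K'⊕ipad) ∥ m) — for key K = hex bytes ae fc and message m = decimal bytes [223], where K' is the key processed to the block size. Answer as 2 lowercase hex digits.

19

Key hex bytes ae fc is 2 bytes ≤ B = 6; zero-pad to 6 bytes: K' = ae fc 00 00 00 00.
K' ⊕ ipad = 98 ca 36 36 36 36.
Inner input = 98 ca 36 36 36 36 ∥ df.
Inner hash: sum = 152+202+54+54+54+54+223 = 793; mod 256 = 25 → 19.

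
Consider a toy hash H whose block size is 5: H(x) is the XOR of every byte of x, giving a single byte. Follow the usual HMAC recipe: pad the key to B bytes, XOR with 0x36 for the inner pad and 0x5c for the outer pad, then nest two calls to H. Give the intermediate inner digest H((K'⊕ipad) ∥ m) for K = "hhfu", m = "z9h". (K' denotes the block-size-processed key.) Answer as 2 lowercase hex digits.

Key "hhfu" = 68 68 66 75 is 4 bytes ≤ B = 5; zero-pad to 5 bytes: K' = 68 68 66 75 00.
K' ⊕ ipad = 5e 5e 50 43 36.
Inner input = 5e 5e 50 43 36 ∥ 7a 39 68.
Inner hash: XOR 5e⊕5e⊕50⊕43⊕36⊕7a⊕39⊕68 = 0e.

0e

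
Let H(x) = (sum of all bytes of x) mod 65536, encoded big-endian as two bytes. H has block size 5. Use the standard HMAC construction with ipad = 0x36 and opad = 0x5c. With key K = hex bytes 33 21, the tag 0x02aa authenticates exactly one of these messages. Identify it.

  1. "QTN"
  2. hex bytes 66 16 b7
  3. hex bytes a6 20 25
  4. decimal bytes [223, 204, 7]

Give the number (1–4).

Key hex bytes 33 21 is 2 bytes ≤ B = 5; zero-pad to 5 bytes: K' = 33 21 00 00 00.
K' ⊕ ipad = 05 17 36 36 36; K' ⊕ opad = 6f 7d 5c 5c 5c.
m1: inner = H(05 17 36 36 36 51 54 4e) = 01 b1; tag = H(6f 7d 5c 5c 5c 01 b1) = 02b2
m2: inner = H(05 17 36 36 36 66 16 b7) = 01 f1; tag = H(6f 7d 5c 5c 5c 01 f1) = 02f2
m3: inner = H(05 17 36 36 36 a6 20 25) = 01 a9; tag = H(6f 7d 5c 5c 5c 01 a9) = 02aa ← matches
m4: inner = H(05 17 36 36 36 df cc 07) = 02 70; tag = H(6f 7d 5c 5c 5c 02 70) = 0272

3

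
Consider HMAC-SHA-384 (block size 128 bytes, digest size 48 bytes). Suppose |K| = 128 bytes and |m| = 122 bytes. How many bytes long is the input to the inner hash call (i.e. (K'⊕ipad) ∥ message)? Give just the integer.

250

Key is 128 ≤ 128 bytes, zero-padded: |K'| = 128.
Inner input = (K'⊕ipad) ∥ m → 128 + 122 = 250 bytes.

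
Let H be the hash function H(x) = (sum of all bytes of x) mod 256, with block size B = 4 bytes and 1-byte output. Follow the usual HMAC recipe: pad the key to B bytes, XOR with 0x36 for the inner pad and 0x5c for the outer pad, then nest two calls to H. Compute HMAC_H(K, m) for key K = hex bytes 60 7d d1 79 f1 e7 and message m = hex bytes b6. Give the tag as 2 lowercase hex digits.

Key hex bytes 60 7d d1 79 f1 e7 is 6 bytes > B = 4, so hash it first: H(key) = ff, then zero-pad to 4 bytes: K' = ff 00 00 00.
K' ⊕ ipad = c9 36 36 36.  K' ⊕ opad = a3 5c 5c 5c.
Inner input = (K'⊕ipad) ∥ m = c9 36 36 36 ∥ b6.
Inner hash: sum = 201+54+54+54+182 = 545; mod 256 = 33 → 21.
Outer input = (K'⊕opad) ∥ inner = a3 5c 5c 5c ∥ 21.
Outer hash (tag): sum = 163+92+92+92+33 = 472; mod 256 = 216 → d8.

d8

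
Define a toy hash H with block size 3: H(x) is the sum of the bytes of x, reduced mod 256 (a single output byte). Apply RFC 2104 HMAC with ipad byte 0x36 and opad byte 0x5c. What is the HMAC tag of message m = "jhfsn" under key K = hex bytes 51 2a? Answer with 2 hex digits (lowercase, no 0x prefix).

b1

Key hex bytes 51 2a is 2 bytes ≤ B = 3; zero-pad to 3 bytes: K' = 51 2a 00.
K' ⊕ ipad = 67 1c 36.  K' ⊕ opad = 0d 76 5c.
Inner input = (K'⊕ipad) ∥ m = 67 1c 36 ∥ 6a 68 66 73 6e.
Inner hash: sum = 103+28+54+106+104+102+115+110 = 722; mod 256 = 210 → d2.
Outer input = (K'⊕opad) ∥ inner = 0d 76 5c ∥ d2.
Outer hash (tag): sum = 13+118+92+210 = 433; mod 256 = 177 → b1.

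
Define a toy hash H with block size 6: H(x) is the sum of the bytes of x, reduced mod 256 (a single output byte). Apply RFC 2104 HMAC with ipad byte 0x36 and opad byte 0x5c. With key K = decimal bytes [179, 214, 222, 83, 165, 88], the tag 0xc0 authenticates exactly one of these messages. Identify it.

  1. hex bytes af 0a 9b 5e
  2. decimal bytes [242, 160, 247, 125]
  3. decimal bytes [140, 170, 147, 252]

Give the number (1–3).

Key decimal bytes [179, 214, 222, 83, 165, 88] = b3 d6 de 53 a5 58 is exactly B = 6 bytes: K' = b3 d6 de 53 a5 58.
K' ⊕ ipad = 85 e0 e8 65 93 6e; K' ⊕ opad = ef 8a 82 0f f9 04.
m1: inner = H(85 e0 e8 65 93 6e af 0a 9b 5e) = 65; tag = H(ef 8a 82 0f f9 04 65) = 6c
m2: inner = H(85 e0 e8 65 93 6e f2 a0 f7 7d) = b9; tag = H(ef 8a 82 0f f9 04 b9) = c0 ← matches
m3: inner = H(85 e0 e8 65 93 6e 8c aa 93 fc) = 78; tag = H(ef 8a 82 0f f9 04 78) = 7f

2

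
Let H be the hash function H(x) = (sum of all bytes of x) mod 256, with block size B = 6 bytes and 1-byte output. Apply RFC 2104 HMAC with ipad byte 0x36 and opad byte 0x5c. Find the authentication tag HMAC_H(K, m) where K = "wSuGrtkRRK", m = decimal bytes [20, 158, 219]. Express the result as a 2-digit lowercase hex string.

Key "wSuGrtkRRK" = 77 53 75 47 72 74 6b 52 52 4b is 10 bytes > B = 6, so hash it first: H(key) = c6, then zero-pad to 6 bytes: K' = c6 00 00 00 00 00.
K' ⊕ ipad = f0 36 36 36 36 36.  K' ⊕ opad = 9a 5c 5c 5c 5c 5c.
Inner input = (K'⊕ipad) ∥ m = f0 36 36 36 36 36 ∥ 14 9e db.
Inner hash: sum = 240+54+54+54+54+54+20+158+219 = 907; mod 256 = 139 → 8b.
Outer input = (K'⊕opad) ∥ inner = 9a 5c 5c 5c 5c 5c ∥ 8b.
Outer hash (tag): sum = 154+92+92+92+92+92+139 = 753; mod 256 = 241 → f1.

f1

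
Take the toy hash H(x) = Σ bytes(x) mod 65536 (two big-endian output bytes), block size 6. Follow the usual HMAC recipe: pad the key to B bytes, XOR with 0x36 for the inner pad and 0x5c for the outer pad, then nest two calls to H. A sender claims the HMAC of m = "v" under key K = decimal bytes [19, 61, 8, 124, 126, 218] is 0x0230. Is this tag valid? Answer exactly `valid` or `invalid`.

Key decimal bytes [19, 61, 8, 124, 126, 218] = 13 3d 08 7c 7e da is exactly B = 6 bytes: K' = 13 3d 08 7c 7e da.
K' ⊕ ipad = 25 0b 3e 4a 48 ec; K' ⊕ opad = 4f 61 54 20 22 86.
Inner hash: sum = 37+11+62+74+72+236+118 = 610 → 02 62.
Outer hash (recomputed tag): sum = 79+97+84+32+34+134+2+98 = 560 → 02 30.
Recomputed tag = 0230; claimed = 0230 → match.

valid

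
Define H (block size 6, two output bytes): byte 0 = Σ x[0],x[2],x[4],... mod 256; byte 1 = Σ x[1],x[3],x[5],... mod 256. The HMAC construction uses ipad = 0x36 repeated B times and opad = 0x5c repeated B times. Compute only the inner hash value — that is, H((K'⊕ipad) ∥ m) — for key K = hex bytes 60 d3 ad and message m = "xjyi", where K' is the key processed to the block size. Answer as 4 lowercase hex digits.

Key hex bytes 60 d3 ad is 3 bytes ≤ B = 6; zero-pad to 6 bytes: K' = 60 d3 ad 00 00 00.
K' ⊕ ipad = 56 e5 9b 36 36 36.
Inner input = 56 e5 9b 36 36 36 ∥ 78 6a 79 69.
Inner hash: even-index sum = 536 mod 256 = 24; odd-index sum = 548 mod 256 = 36 → 18 24.

1824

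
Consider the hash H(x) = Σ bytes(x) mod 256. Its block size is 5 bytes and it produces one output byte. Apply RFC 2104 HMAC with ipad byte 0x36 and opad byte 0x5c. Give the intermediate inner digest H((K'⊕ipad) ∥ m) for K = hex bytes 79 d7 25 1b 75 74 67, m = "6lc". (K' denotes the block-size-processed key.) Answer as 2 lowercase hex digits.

Key hex bytes 79 d7 25 1b 75 74 67 is 7 bytes > B = 5, so hash it first: H(key) = e0, then zero-pad to 5 bytes: K' = e0 00 00 00 00.
K' ⊕ ipad = d6 36 36 36 36.
Inner input = d6 36 36 36 36 ∥ 36 6c 63.
Inner hash: sum = 214+54+54+54+54+54+108+99 = 691; mod 256 = 179 → b3.

b3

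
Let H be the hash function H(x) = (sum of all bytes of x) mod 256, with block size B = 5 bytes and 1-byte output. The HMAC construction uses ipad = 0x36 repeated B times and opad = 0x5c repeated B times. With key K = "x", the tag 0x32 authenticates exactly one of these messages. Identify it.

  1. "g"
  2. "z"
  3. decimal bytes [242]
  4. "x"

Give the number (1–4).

4

Key "x" = 78 is 1 byte ≤ B = 5; zero-pad to 5 bytes: K' = 78 00 00 00 00.
K' ⊕ ipad = 4e 36 36 36 36; K' ⊕ opad = 24 5c 5c 5c 5c.
m1: inner = H(4e 36 36 36 36 67) = 8d; tag = H(24 5c 5c 5c 5c 8d) = 21
m2: inner = H(4e 36 36 36 36 7a) = a0; tag = H(24 5c 5c 5c 5c a0) = 34
m3: inner = H(4e 36 36 36 36 f2) = 18; tag = H(24 5c 5c 5c 5c 18) = ac
m4: inner = H(4e 36 36 36 36 78) = 9e; tag = H(24 5c 5c 5c 5c 9e) = 32 ← matches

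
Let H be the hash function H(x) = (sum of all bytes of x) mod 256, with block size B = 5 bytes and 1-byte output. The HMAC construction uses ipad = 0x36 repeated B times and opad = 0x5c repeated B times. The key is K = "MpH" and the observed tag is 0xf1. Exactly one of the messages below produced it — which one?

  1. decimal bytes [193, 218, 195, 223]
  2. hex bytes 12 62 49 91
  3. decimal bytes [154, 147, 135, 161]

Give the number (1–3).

1

Key "MpH" = 4d 70 48 is 3 bytes ≤ B = 5; zero-pad to 5 bytes: K' = 4d 70 48 00 00.
K' ⊕ ipad = 7b 46 7e 36 36; K' ⊕ opad = 11 2c 14 5c 5c.
m1: inner = H(7b 46 7e 36 36 c1 da c3 df) = e8; tag = H(11 2c 14 5c 5c e8) = f1 ← matches
m2: inner = H(7b 46 7e 36 36 12 62 49 91) = f9; tag = H(11 2c 14 5c 5c f9) = 02
m3: inner = H(7b 46 7e 36 36 9a 93 87 a1) = 00; tag = H(11 2c 14 5c 5c 00) = 09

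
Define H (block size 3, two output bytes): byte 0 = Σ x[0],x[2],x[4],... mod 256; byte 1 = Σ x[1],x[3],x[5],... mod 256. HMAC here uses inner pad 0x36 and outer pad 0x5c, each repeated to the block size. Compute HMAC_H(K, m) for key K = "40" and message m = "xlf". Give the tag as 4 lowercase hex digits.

Key "40" = 34 30 is 2 bytes ≤ B = 3; zero-pad to 3 bytes: K' = 34 30 00.
K' ⊕ ipad = 02 06 36.  K' ⊕ opad = 68 6c 5c.
Inner input = (K'⊕ipad) ∥ m = 02 06 36 ∥ 78 6c 66.
Inner hash: even-index sum = 164 mod 256 = 164; odd-index sum = 228 mod 256 = 228 → a4 e4.
Outer input = (K'⊕opad) ∥ inner = 68 6c 5c ∥ a4 e4.
Outer hash (tag): even-index sum = 424 mod 256 = 168; odd-index sum = 272 mod 256 = 16 → a8 10.

a810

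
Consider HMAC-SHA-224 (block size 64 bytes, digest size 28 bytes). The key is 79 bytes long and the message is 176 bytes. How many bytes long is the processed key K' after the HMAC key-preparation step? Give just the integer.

64

Key is 79 > 64 bytes, so it is hashed to 28 bytes then zero-padded to 64: |K'| = 64.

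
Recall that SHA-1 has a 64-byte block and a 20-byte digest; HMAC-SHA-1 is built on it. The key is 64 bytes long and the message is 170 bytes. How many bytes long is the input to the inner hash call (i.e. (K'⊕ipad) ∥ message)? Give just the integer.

Key is 64 ≤ 64 bytes, zero-padded: |K'| = 64.
Inner input = (K'⊕ipad) ∥ m → 64 + 170 = 234 bytes.

234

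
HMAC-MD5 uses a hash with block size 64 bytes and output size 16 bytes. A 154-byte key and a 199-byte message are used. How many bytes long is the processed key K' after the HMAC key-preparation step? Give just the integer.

Key is 154 > 64 bytes, so it is hashed to 16 bytes then zero-padded to 64: |K'| = 64.

64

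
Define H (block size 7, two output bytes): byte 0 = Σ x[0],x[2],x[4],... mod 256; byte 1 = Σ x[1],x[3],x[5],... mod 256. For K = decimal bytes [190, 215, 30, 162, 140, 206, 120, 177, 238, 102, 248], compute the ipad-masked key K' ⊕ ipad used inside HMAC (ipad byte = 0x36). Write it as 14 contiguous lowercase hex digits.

Key decimal bytes [190, 215, 30, 162, 140, 206, 120, 177, 238, 102, 248] = be d7 1e a2 8c ce 78 b1 ee 66 f8 is 11 bytes > B = 7, so hash it first: H(key) = c6 5e, then zero-pad to 7 bytes: K' = c6 5e 00 00 00 00 00.
XOR each byte with 0x36: c6⊕36=f0, 5e⊕36=68, 00⊕36=36, 00⊕36=36, 00⊕36=36, 00⊕36=36, 00⊕36=36.

f0683636363636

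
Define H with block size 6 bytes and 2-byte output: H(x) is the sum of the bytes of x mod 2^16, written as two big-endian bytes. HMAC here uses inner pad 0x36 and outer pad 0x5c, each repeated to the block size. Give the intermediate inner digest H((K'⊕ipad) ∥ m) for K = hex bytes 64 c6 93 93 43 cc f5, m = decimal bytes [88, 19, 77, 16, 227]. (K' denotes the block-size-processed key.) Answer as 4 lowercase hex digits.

0317

Key hex bytes 64 c6 93 93 43 cc f5 is 7 bytes > B = 6, so hash it first: H(key) = 04 54, then zero-pad to 6 bytes: K' = 04 54 00 00 00 00.
K' ⊕ ipad = 32 62 36 36 36 36.
Inner input = 32 62 36 36 36 36 ∥ 58 13 4d 10 e3.
Inner hash: sum = 50+98+54+54+54+54+88+19+77+16+227 = 791 → 03 17.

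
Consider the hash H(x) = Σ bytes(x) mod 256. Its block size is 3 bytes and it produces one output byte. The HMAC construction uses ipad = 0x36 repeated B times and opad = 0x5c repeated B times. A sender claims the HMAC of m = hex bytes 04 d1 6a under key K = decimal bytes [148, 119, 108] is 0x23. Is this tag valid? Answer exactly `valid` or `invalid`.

Key decimal bytes [148, 119, 108] = 94 77 6c is exactly B = 3 bytes: K' = 94 77 6c.
K' ⊕ ipad = a2 41 5a; K' ⊕ opad = c8 2b 30.
Inner hash: sum = 162+65+90+4+209+106 = 636; mod 256 = 124 → 7c.
Outer hash (recomputed tag): sum = 200+43+48+124 = 415; mod 256 = 159 → 9f.
Recomputed tag = 9f; claimed = 23 → mismatch.

invalid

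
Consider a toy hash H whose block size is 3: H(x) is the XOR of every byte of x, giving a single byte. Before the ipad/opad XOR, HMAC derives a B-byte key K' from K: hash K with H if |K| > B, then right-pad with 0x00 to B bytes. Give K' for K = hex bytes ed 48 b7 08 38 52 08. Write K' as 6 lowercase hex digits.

780000

|K| = 7 > B = 3, so first hash the key.
H(K): XOR ed⊕48⊕b7⊕08⊕38⊕52⊕08 = 78.
Zero-pad H(K) = 78 to 3 bytes: K' = 78 00 00.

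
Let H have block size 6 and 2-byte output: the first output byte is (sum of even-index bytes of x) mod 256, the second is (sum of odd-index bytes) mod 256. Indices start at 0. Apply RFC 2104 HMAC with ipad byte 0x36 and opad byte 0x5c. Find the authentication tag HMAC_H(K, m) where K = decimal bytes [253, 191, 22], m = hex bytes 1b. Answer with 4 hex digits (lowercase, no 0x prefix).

8390

Key decimal bytes [253, 191, 22] = fd bf 16 is 3 bytes ≤ B = 6; zero-pad to 6 bytes: K' = fd bf 16 00 00 00.
K' ⊕ ipad = cb 89 20 36 36 36.  K' ⊕ opad = a1 e3 4a 5c 5c 5c.
Inner input = (K'⊕ipad) ∥ m = cb 89 20 36 36 36 ∥ 1b.
Inner hash: even-index sum = 316 mod 256 = 60; odd-index sum = 245 mod 256 = 245 → 3c f5.
Outer input = (K'⊕opad) ∥ inner = a1 e3 4a 5c 5c 5c ∥ 3c f5.
Outer hash (tag): even-index sum = 387 mod 256 = 131; odd-index sum = 656 mod 256 = 144 → 83 90.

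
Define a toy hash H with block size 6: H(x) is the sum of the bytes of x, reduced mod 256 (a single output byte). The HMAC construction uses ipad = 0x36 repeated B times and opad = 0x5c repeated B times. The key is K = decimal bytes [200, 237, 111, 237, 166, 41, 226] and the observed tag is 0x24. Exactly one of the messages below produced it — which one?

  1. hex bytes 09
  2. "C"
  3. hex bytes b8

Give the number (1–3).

3

Key decimal bytes [200, 237, 111, 237, 166, 41, 226] = c8 ed 6f ed a6 29 e2 is 7 bytes > B = 6, so hash it first: H(key) = c2, then zero-pad to 6 bytes: K' = c2 00 00 00 00 00.
K' ⊕ ipad = f4 36 36 36 36 36; K' ⊕ opad = 9e 5c 5c 5c 5c 5c.
m1: inner = H(f4 36 36 36 36 36 09) = 0b; tag = H(9e 5c 5c 5c 5c 5c 0b) = 75
m2: inner = H(f4 36 36 36 36 36 43) = 45; tag = H(9e 5c 5c 5c 5c 5c 45) = af
m3: inner = H(f4 36 36 36 36 36 b8) = ba; tag = H(9e 5c 5c 5c 5c 5c ba) = 24 ← matches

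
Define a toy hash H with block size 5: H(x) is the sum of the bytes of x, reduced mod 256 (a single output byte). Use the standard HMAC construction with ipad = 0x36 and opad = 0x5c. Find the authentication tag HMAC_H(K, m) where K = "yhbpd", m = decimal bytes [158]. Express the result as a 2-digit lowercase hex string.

32

Key "yhbpd" = 79 68 62 70 64 is exactly B = 5 bytes: K' = 79 68 62 70 64.
K' ⊕ ipad = 4f 5e 54 46 52.  K' ⊕ opad = 25 34 3e 2c 38.
Inner input = (K'⊕ipad) ∥ m = 4f 5e 54 46 52 ∥ 9e.
Inner hash: sum = 79+94+84+70+82+158 = 567; mod 256 = 55 → 37.
Outer input = (K'⊕opad) ∥ inner = 25 34 3e 2c 38 ∥ 37.
Outer hash (tag): sum = 37+52+62+44+56+55 = 306; mod 256 = 50 → 32.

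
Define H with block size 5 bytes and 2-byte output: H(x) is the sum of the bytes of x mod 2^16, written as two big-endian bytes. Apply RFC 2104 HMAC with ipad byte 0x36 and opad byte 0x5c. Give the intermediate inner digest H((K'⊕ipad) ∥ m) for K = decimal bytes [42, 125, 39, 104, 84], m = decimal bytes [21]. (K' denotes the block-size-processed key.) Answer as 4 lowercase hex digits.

014d

Key decimal bytes [42, 125, 39, 104, 84] = 2a 7d 27 68 54 is exactly B = 5 bytes: K' = 2a 7d 27 68 54.
K' ⊕ ipad = 1c 4b 11 5e 62.
Inner input = 1c 4b 11 5e 62 ∥ 15.
Inner hash: sum = 28+75+17+94+98+21 = 333 → 01 4d.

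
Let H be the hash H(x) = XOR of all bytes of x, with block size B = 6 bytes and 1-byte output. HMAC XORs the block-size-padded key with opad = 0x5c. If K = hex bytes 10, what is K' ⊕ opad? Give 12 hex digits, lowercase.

4c5c5c5c5c5c

Key hex bytes 10 is 1 byte ≤ B = 6; zero-pad to 6 bytes: K' = 10 00 00 00 00 00.
XOR each byte with 0x5c: 10⊕5c=4c, 00⊕5c=5c, 00⊕5c=5c, 00⊕5c=5c, 00⊕5c=5c, 00⊕5c=5c.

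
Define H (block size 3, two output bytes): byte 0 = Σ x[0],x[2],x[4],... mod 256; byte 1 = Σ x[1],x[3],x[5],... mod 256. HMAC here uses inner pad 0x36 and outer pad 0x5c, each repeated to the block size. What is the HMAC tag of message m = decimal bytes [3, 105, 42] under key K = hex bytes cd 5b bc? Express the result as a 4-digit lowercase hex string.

0bf5

Key hex bytes cd 5b bc is exactly B = 3 bytes: K' = cd 5b bc.
K' ⊕ ipad = fb 6d 8a.  K' ⊕ opad = 91 07 e0.
Inner input = (K'⊕ipad) ∥ m = fb 6d 8a ∥ 03 69 2a.
Inner hash: even-index sum = 494 mod 256 = 238; odd-index sum = 154 mod 256 = 154 → ee 9a.
Outer input = (K'⊕opad) ∥ inner = 91 07 e0 ∥ ee 9a.
Outer hash (tag): even-index sum = 523 mod 256 = 11; odd-index sum = 245 mod 256 = 245 → 0b f5.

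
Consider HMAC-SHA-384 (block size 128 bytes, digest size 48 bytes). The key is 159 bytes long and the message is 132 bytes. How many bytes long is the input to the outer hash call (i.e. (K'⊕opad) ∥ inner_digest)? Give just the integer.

176

Key is 159 > 128 bytes, so it is hashed to 48 bytes then zero-padded to 128: |K'| = 128.
Outer input = (K'⊕opad) ∥ H(inner) → 128 + 48 = 176 bytes.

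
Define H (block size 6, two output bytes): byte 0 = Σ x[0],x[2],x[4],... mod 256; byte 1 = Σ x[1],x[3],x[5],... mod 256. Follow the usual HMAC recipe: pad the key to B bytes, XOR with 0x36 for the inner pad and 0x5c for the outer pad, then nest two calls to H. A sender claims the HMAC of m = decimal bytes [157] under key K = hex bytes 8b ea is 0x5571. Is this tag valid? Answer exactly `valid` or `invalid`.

invalid

Key hex bytes 8b ea is 2 bytes ≤ B = 6; zero-pad to 6 bytes: K' = 8b ea 00 00 00 00.
K' ⊕ ipad = bd dc 36 36 36 36; K' ⊕ opad = d7 b6 5c 5c 5c 5c.
Inner hash: even-index sum = 454 mod 256 = 198; odd-index sum = 328 mod 256 = 72 → c6 48.
Outer hash (recomputed tag): even-index sum = 597 mod 256 = 85; odd-index sum = 438 mod 256 = 182 → 55 b6.
Recomputed tag = 55b6; claimed = 5571 → mismatch.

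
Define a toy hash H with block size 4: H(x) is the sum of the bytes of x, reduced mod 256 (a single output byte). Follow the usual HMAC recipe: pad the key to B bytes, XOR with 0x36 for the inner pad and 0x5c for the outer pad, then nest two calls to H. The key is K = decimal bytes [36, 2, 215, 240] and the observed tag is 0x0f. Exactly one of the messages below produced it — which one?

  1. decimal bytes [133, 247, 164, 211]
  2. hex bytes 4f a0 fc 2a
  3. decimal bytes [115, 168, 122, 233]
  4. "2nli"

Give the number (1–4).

2

Key decimal bytes [36, 2, 215, 240] = 24 02 d7 f0 is exactly B = 4 bytes: K' = 24 02 d7 f0.
K' ⊕ ipad = 12 34 e1 c6; K' ⊕ opad = 78 5e 8b ac.
m1: inner = H(12 34 e1 c6 85 f7 a4 d3) = e0; tag = H(78 5e 8b ac e0) = ed
m2: inner = H(12 34 e1 c6 4f a0 fc 2a) = 02; tag = H(78 5e 8b ac 02) = 0f ← matches
m3: inner = H(12 34 e1 c6 73 a8 7a e9) = 6b; tag = H(78 5e 8b ac 6b) = 78
m4: inner = H(12 34 e1 c6 32 6e 6c 69) = 62; tag = H(78 5e 8b ac 62) = 6f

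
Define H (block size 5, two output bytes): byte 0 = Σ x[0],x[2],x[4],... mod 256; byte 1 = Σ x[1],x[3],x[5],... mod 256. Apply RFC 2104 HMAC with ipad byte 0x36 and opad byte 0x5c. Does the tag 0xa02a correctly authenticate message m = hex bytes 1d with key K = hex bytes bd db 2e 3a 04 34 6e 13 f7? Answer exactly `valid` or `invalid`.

invalid

Key hex bytes bd db 2e 3a 04 34 6e 13 f7 is 9 bytes > B = 5, so hash it first: H(key) = 54 5c, then zero-pad to 5 bytes: K' = 54 5c 00 00 00.
K' ⊕ ipad = 62 6a 36 36 36; K' ⊕ opad = 08 00 5c 5c 5c.
Inner hash: even-index sum = 206 mod 256 = 206; odd-index sum = 189 mod 256 = 189 → ce bd.
Outer hash (recomputed tag): even-index sum = 381 mod 256 = 125; odd-index sum = 298 mod 256 = 42 → 7d 2a.
Recomputed tag = 7d2a; claimed = a02a → mismatch.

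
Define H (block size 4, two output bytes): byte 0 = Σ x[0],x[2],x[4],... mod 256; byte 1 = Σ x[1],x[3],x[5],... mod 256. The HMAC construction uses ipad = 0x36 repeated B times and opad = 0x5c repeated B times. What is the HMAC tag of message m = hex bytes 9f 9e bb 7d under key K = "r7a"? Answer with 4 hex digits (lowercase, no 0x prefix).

6019

Key "r7a" = 72 37 61 is 3 bytes ≤ B = 4; zero-pad to 4 bytes: K' = 72 37 61 00.
K' ⊕ ipad = 44 01 57 36.  K' ⊕ opad = 2e 6b 3d 5c.
Inner input = (K'⊕ipad) ∥ m = 44 01 57 36 ∥ 9f 9e bb 7d.
Inner hash: even-index sum = 501 mod 256 = 245; odd-index sum = 338 mod 256 = 82 → f5 52.
Outer input = (K'⊕opad) ∥ inner = 2e 6b 3d 5c ∥ f5 52.
Outer hash (tag): even-index sum = 352 mod 256 = 96; odd-index sum = 281 mod 256 = 25 → 60 19.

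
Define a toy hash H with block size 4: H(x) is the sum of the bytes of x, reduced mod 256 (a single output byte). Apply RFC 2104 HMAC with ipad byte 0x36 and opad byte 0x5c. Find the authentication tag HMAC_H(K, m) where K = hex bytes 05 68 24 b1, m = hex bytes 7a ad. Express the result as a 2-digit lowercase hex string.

Key hex bytes 05 68 24 b1 is exactly B = 4 bytes: K' = 05 68 24 b1.
K' ⊕ ipad = 33 5e 12 87.  K' ⊕ opad = 59 34 78 ed.
Inner input = (K'⊕ipad) ∥ m = 33 5e 12 87 ∥ 7a ad.
Inner hash: sum = 51+94+18+135+122+173 = 593; mod 256 = 81 → 51.
Outer input = (K'⊕opad) ∥ inner = 59 34 78 ed ∥ 51.
Outer hash (tag): sum = 89+52+120+237+81 = 579; mod 256 = 67 → 43.

43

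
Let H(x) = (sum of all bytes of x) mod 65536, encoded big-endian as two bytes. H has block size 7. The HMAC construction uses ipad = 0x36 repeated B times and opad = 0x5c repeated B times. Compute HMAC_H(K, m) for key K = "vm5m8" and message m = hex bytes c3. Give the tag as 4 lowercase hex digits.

0249

Key "vm5m8" = 76 6d 35 6d 38 is 5 bytes ≤ B = 7; zero-pad to 7 bytes: K' = 76 6d 35 6d 38 00 00.
K' ⊕ ipad = 40 5b 03 5b 0e 36 36.  K' ⊕ opad = 2a 31 69 31 64 5c 5c.
Inner input = (K'⊕ipad) ∥ m = 40 5b 03 5b 0e 36 36 ∥ c3.
Inner hash: sum = 64+91+3+91+14+54+54+195 = 566 → 02 36.
Outer input = (K'⊕opad) ∥ inner = 2a 31 69 31 64 5c 5c ∥ 02 36.
Outer hash (tag): sum = 42+49+105+49+100+92+92+2+54 = 585 → 02 49.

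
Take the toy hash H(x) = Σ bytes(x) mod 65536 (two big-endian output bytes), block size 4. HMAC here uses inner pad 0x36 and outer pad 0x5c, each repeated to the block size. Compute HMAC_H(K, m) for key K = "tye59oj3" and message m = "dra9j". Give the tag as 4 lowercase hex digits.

Key "tye59oj3" = 74 79 65 35 39 6f 6a 33 is 8 bytes > B = 4, so hash it first: H(key) = 02 cc, then zero-pad to 4 bytes: K' = 02 cc 00 00.
K' ⊕ ipad = 34 fa 36 36.  K' ⊕ opad = 5e 90 5c 5c.
Inner input = (K'⊕ipad) ∥ m = 34 fa 36 36 ∥ 64 72 61 39 6a.
Inner hash: sum = 52+250+54+54+100+114+97+57+106 = 884 → 03 74.
Outer input = (K'⊕opad) ∥ inner = 5e 90 5c 5c ∥ 03 74.
Outer hash (tag): sum = 94+144+92+92+3+116 = 541 → 02 1d.

021d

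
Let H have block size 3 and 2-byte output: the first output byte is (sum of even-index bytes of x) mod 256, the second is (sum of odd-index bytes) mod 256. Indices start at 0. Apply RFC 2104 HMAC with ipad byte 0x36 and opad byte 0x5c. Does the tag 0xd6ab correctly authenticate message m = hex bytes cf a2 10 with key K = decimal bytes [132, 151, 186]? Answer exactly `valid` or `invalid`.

Key decimal bytes [132, 151, 186] = 84 97 ba is exactly B = 3 bytes: K' = 84 97 ba.
K' ⊕ ipad = b2 a1 8c; K' ⊕ opad = d8 cb e6.
Inner hash: even-index sum = 480 mod 256 = 224; odd-index sum = 384 mod 256 = 128 → e0 80.
Outer hash (recomputed tag): even-index sum = 574 mod 256 = 62; odd-index sum = 427 mod 256 = 171 → 3e ab.
Recomputed tag = 3eab; claimed = d6ab → mismatch.

invalid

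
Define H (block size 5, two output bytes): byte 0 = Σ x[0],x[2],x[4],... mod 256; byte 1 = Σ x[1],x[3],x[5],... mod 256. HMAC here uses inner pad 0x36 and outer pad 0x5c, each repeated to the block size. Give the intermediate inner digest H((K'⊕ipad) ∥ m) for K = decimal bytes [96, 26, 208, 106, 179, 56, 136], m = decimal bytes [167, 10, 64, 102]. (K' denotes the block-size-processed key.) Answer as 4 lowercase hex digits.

Key decimal bytes [96, 26, 208, 106, 179, 56, 136] = 60 1a d0 6a b3 38 88 is 7 bytes > B = 5, so hash it first: H(key) = 6b bc, then zero-pad to 5 bytes: K' = 6b bc 00 00 00.
K' ⊕ ipad = 5d 8a 36 36 36.
Inner input = 5d 8a 36 36 36 ∥ a7 0a 40 66.
Inner hash: even-index sum = 313 mod 256 = 57; odd-index sum = 423 mod 256 = 167 → 39 a7.

39a7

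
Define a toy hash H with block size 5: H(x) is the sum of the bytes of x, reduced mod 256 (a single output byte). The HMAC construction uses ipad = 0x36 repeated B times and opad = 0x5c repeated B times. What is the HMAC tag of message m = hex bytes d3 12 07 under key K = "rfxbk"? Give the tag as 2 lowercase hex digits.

Key "rfxbk" = 72 66 78 62 6b is exactly B = 5 bytes: K' = 72 66 78 62 6b.
K' ⊕ ipad = 44 50 4e 54 5d.  K' ⊕ opad = 2e 3a 24 3e 37.
Inner input = (K'⊕ipad) ∥ m = 44 50 4e 54 5d ∥ d3 12 07.
Inner hash: sum = 68+80+78+84+93+211+18+7 = 639; mod 256 = 127 → 7f.
Outer input = (K'⊕opad) ∥ inner = 2e 3a 24 3e 37 ∥ 7f.
Outer hash (tag): sum = 46+58+36+62+55+127 = 384; mod 256 = 128 → 80.

80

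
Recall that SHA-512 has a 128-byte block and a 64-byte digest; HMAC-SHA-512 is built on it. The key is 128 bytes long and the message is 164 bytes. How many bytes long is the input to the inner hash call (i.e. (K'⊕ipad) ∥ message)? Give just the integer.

Key is 128 ≤ 128 bytes, zero-padded: |K'| = 128.
Inner input = (K'⊕ipad) ∥ m → 128 + 164 = 292 bytes.

292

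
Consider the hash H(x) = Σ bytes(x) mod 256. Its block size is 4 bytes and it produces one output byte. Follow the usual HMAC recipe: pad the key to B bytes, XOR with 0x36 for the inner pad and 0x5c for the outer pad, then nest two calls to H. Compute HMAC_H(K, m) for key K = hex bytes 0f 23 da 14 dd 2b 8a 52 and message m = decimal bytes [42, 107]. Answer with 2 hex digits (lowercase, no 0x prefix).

Key hex bytes 0f 23 da 14 dd 2b 8a 52 is 8 bytes > B = 4, so hash it first: H(key) = 04, then zero-pad to 4 bytes: K' = 04 00 00 00.
K' ⊕ ipad = 32 36 36 36.  K' ⊕ opad = 58 5c 5c 5c.
Inner input = (K'⊕ipad) ∥ m = 32 36 36 36 ∥ 2a 6b.
Inner hash: sum = 50+54+54+54+42+107 = 361; mod 256 = 105 → 69.
Outer input = (K'⊕opad) ∥ inner = 58 5c 5c 5c ∥ 69.
Outer hash (tag): sum = 88+92+92+92+105 = 469; mod 256 = 213 → d5.

d5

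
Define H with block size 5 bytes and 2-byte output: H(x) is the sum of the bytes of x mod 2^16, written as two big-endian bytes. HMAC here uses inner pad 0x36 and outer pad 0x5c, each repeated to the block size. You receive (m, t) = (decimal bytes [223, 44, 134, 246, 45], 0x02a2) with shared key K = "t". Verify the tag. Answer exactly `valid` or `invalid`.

Key "t" = 74 is 1 byte ≤ B = 5; zero-pad to 5 bytes: K' = 74 00 00 00 00.
K' ⊕ ipad = 42 36 36 36 36; K' ⊕ opad = 28 5c 5c 5c 5c.
Inner hash: sum = 66+54+54+54+54+223+44+134+246+45 = 974 → 03 ce.
Outer hash (recomputed tag): sum = 40+92+92+92+92+3+206 = 617 → 02 69.
Recomputed tag = 0269; claimed = 02a2 → mismatch.

invalid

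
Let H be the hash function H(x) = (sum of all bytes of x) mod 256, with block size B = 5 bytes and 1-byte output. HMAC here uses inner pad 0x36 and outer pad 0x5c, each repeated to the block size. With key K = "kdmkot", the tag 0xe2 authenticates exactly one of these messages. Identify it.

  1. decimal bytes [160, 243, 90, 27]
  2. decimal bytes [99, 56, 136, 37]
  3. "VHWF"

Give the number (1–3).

1

Key "kdmkot" = 6b 64 6d 6b 6f 74 is 6 bytes > B = 5, so hash it first: H(key) = 8a, then zero-pad to 5 bytes: K' = 8a 00 00 00 00.
K' ⊕ ipad = bc 36 36 36 36; K' ⊕ opad = d6 5c 5c 5c 5c.
m1: inner = H(bc 36 36 36 36 a0 f3 5a 1b) = 9c; tag = H(d6 5c 5c 5c 5c 9c) = e2 ← matches
m2: inner = H(bc 36 36 36 36 63 38 88 25) = dc; tag = H(d6 5c 5c 5c 5c dc) = 22
m3: inner = H(bc 36 36 36 36 56 48 57 46) = cf; tag = H(d6 5c 5c 5c 5c cf) = 15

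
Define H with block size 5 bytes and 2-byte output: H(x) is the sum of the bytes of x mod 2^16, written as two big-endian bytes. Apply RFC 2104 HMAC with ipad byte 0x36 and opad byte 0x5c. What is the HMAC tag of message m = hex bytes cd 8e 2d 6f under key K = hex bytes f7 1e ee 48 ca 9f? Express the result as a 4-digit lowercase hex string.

02ae

Key hex bytes f7 1e ee 48 ca 9f is 6 bytes > B = 5, so hash it first: H(key) = 03 b4, then zero-pad to 5 bytes: K' = 03 b4 00 00 00.
K' ⊕ ipad = 35 82 36 36 36.  K' ⊕ opad = 5f e8 5c 5c 5c.
Inner input = (K'⊕ipad) ∥ m = 35 82 36 36 36 ∥ cd 8e 2d 6f.
Inner hash: sum = 53+130+54+54+54+205+142+45+111 = 848 → 03 50.
Outer input = (K'⊕opad) ∥ inner = 5f e8 5c 5c 5c ∥ 03 50.
Outer hash (tag): sum = 95+232+92+92+92+3+80 = 686 → 02 ae.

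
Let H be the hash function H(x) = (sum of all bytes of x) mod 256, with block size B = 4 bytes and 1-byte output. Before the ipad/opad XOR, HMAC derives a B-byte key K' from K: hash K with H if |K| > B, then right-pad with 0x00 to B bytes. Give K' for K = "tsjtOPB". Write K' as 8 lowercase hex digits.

a6000000

|K| = 7 > B = 4, so first hash the key.
H(K): sum = 116+115+106+116+79+80+66 = 678; mod 256 = 166 → a6.
Zero-pad H(K) = a6 to 4 bytes: K' = a6 00 00 00.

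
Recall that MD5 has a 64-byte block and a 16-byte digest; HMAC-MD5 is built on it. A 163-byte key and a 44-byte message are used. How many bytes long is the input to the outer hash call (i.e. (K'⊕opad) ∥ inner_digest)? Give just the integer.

80

Key is 163 > 64 bytes, so it is hashed to 16 bytes then zero-padded to 64: |K'| = 64.
Outer input = (K'⊕opad) ∥ H(inner) → 64 + 16 = 80 bytes.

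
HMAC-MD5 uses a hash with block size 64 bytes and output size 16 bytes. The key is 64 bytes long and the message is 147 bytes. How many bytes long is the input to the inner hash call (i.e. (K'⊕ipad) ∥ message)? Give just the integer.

Key is 64 ≤ 64 bytes, zero-padded: |K'| = 64.
Inner input = (K'⊕ipad) ∥ m → 64 + 147 = 211 bytes.

211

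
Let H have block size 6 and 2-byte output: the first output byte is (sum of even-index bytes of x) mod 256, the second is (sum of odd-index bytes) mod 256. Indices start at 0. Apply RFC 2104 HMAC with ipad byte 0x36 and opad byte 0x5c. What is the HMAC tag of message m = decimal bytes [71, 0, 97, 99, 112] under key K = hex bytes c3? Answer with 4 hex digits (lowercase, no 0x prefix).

Key hex bytes c3 is 1 byte ≤ B = 6; zero-pad to 6 bytes: K' = c3 00 00 00 00 00.
K' ⊕ ipad = f5 36 36 36 36 36.  K' ⊕ opad = 9f 5c 5c 5c 5c 5c.
Inner input = (K'⊕ipad) ∥ m = f5 36 36 36 36 36 ∥ 47 00 61 63 70.
Inner hash: even-index sum = 633 mod 256 = 121; odd-index sum = 261 mod 256 = 5 → 79 05.
Outer input = (K'⊕opad) ∥ inner = 9f 5c 5c 5c 5c 5c ∥ 79 05.
Outer hash (tag): even-index sum = 464 mod 256 = 208; odd-index sum = 281 mod 256 = 25 → d0 19.

d019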